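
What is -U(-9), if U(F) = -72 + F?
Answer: 81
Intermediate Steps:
-U(-9) = -(-72 - 9) = -1*(-81) = 81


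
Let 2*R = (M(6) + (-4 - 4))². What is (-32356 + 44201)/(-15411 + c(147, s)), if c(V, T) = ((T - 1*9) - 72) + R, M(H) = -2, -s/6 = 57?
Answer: -11845/15784 ≈ -0.75044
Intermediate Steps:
s = -342 (s = -6*57 = -342)
R = 50 (R = (-2 + (-4 - 4))²/2 = (-2 - 8)²/2 = (½)*(-10)² = (½)*100 = 50)
c(V, T) = -31 + T (c(V, T) = ((T - 1*9) - 72) + 50 = ((T - 9) - 72) + 50 = ((-9 + T) - 72) + 50 = (-81 + T) + 50 = -31 + T)
(-32356 + 44201)/(-15411 + c(147, s)) = (-32356 + 44201)/(-15411 + (-31 - 342)) = 11845/(-15411 - 373) = 11845/(-15784) = 11845*(-1/15784) = -11845/15784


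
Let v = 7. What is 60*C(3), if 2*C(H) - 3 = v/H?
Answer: 160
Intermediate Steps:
C(H) = 3/2 + 7/(2*H) (C(H) = 3/2 + (7/H)/2 = 3/2 + 7/(2*H))
60*C(3) = 60*((1/2)*(7 + 3*3)/3) = 60*((1/2)*(1/3)*(7 + 9)) = 60*((1/2)*(1/3)*16) = 60*(8/3) = 160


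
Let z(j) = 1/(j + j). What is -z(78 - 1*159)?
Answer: 1/162 ≈ 0.0061728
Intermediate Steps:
z(j) = 1/(2*j)
-z(78 - 1*159) = -1/(2*(78 - 1*159)) = -1/(2*(78 - 159)) = -1/(2*(-81)) = -(-1)/(2*81) = -1*(-1/162) = 1/162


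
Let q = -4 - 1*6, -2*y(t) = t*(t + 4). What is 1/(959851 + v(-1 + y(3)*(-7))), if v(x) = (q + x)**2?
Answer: 4/3855029 ≈ 1.0376e-6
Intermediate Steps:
y(t) = -t*(4 + t)/2 (y(t) = -t*(t + 4)/2 = -t*(4 + t)/2)
q = -10 (q = -4 - 6 = -10)
v(x) = (-10 + x)**2
1/(959851 + v(-1 + y(3)*(-7))) = 1/(959851 + (-10 + (-1 - 1/2*3*(4 + 3)*(-7)))**2) = 1/(959851 + (-10 + (-1 - 1/2*3*7*(-7)))**2) = 1/(959851 + (-10 + (-1 - 21/2*(-7)))**2) = 1/(959851 + (-10 + (-1 + 147/2))**2) = 1/(959851 + (-10 + 145/2)**2) = 1/(959851 + (125/2)**2) = 1/(959851 + 15625/4) = 1/(3855029/4) = 4/3855029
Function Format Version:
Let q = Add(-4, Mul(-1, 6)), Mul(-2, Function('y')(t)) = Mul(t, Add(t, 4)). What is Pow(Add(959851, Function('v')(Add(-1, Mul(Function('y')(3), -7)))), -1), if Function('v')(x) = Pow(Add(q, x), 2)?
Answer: Rational(4, 3855029) ≈ 1.0376e-6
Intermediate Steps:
Function('y')(t) = Mul(Rational(-1, 2), t, Add(4, t)) (Function('y')(t) = Mul(Rational(-1, 2), Mul(t, Add(t, 4))) = Mul(Rational(-1, 2), Mul(t, Add(4, t))) = Mul(Rational(-1, 2), t, Add(4, t)))
q = -10 (q = Add(-4, -6) = -10)
Function('v')(x) = Pow(Add(-10, x), 2)
Pow(Add(959851, Function('v')(Add(-1, Mul(Function('y')(3), -7)))), -1) = Pow(Add(959851, Pow(Add(-10, Add(-1, Mul(Mul(Rational(-1, 2), 3, Add(4, 3)), -7))), 2)), -1) = Pow(Add(959851, Pow(Add(-10, Add(-1, Mul(Mul(Rational(-1, 2), 3, 7), -7))), 2)), -1) = Pow(Add(959851, Pow(Add(-10, Add(-1, Mul(Rational(-21, 2), -7))), 2)), -1) = Pow(Add(959851, Pow(Add(-10, Add(-1, Rational(147, 2))), 2)), -1) = Pow(Add(959851, Pow(Add(-10, Rational(145, 2)), 2)), -1) = Pow(Add(959851, Pow(Rational(125, 2), 2)), -1) = Pow(Add(959851, Rational(15625, 4)), -1) = Pow(Rational(3855029, 4), -1) = Rational(4, 3855029)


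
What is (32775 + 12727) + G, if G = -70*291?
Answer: 25132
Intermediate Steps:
G = -20370
(32775 + 12727) + G = (32775 + 12727) - 20370 = 45502 - 20370 = 25132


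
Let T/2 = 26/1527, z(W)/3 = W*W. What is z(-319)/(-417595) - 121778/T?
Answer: -38826948302643/10857470 ≈ -3.5761e+6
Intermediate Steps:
z(W) = 3*W**2 (z(W) = 3*(W*W) = 3*W**2)
T = 52/1527 (T = 2*(26/1527) = 52/1527 ≈ 0.034054)
z(-319)/(-417595) - 121778/T = (3*(-319)**2)/(-417595) - 121778/52/1527 = (3*101761)*(-1/417595) - 121778*1527/52 = 305283*(-1/417595) - 92977503/26 = -305283/417595 - 92977503/26 = -38826948302643/10857470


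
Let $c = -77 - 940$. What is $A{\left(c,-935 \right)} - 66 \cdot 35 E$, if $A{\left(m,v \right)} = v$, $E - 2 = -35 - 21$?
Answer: $123805$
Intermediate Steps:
$E = -54$ ($E = 2 - 56 = -54$)
$c = -1017$ ($c = -77 - 940 = -1017$)
$A{\left(c,-935 \right)} - 66 \cdot 35 E = -935 - 66 \cdot 35 \left(-54\right) = -935 - 2310 \left(-54\right) = -935 - -124740 = -935 + 124740 = 123805$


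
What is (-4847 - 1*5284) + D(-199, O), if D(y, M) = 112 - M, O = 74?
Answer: -10093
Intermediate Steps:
(-4847 - 1*5284) + D(-199, O) = (-4847 - 1*5284) + (112 - 1*74) = (-4847 - 5284) + (112 - 74) = -10131 + 38 = -10093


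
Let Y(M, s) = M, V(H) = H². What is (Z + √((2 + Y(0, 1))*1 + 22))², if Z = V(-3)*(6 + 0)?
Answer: 2940 + 216*√6 ≈ 3469.1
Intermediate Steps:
Z = 54 (Z = (-3)²*(6 + 0) = 9*6 = 54)
(Z + √((2 + Y(0, 1))*1 + 22))² = (54 + √((2 + 0)*1 + 22))² = (54 + √(2*1 + 22))² = (54 + √(2 + 22))² = (54 + √24)² = (54 + 2*√6)²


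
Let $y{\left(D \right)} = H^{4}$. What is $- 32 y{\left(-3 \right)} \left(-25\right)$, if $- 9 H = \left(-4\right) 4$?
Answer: $\frac{52428800}{6561} \approx 7991.0$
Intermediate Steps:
$H = \frac{16}{9}$ ($H = - \frac{\left(-4\right) 4}{9} = \left(- \frac{1}{9}\right) \left(-16\right) = \frac{16}{9} \approx 1.7778$)
$y{\left(D \right)} = \frac{65536}{6561}$ ($y{\left(D \right)} = \left(\frac{16}{9}\right)^{4} = \frac{65536}{6561}$)
$- 32 y{\left(-3 \right)} \left(-25\right) = \left(-32\right) \frac{65536}{6561} \left(-25\right) = \left(- \frac{2097152}{6561}\right) \left(-25\right) = \frac{52428800}{6561}$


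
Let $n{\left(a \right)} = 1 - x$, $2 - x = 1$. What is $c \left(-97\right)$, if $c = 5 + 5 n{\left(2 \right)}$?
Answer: $-485$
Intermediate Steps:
$x = 1$ ($x = 2 - 1 = 1$)
$n{\left(a \right)} = 0$ ($n{\left(a \right)} = 1 - 1 = 0$)
$c = 5$ ($c = 5 + 5 \cdot 0 = 5 + 0 = 5$)
$c \left(-97\right) = 5 \left(-97\right) = -485$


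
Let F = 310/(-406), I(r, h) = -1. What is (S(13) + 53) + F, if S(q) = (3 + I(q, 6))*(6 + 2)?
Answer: 13852/203 ≈ 68.236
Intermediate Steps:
S(q) = 16 (S(q) = (3 - 1)*(6 + 2) = 2*8 = 16)
F = -155/203 (F = 310*(-1/406) = -155/203 ≈ -0.76355)
(S(13) + 53) + F = (16 + 53) - 155/203 = 69 - 155/203 = 13852/203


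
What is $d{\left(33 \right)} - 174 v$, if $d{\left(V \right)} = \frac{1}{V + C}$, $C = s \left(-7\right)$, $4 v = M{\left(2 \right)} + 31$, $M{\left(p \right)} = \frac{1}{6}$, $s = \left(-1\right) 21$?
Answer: $- \frac{122017}{90} \approx -1355.7$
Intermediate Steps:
$s = -21$
$M{\left(p \right)} = \frac{1}{6}$
$v = \frac{187}{24}$ ($v = \frac{\frac{1}{6} + 31}{4} = \frac{1}{4} \cdot \frac{187}{6} = \frac{187}{24} \approx 7.7917$)
$C = 147$ ($C = \left(-21\right) \left(-7\right) = 147$)
$d{\left(V \right)} = \frac{1}{147 + V}$ ($d{\left(V \right)} = \frac{1}{V + 147} = \frac{1}{147 + V}$)
$d{\left(33 \right)} - 174 v = \frac{1}{147 + 33} - \frac{5423}{4} = \frac{1}{180} - \frac{5423}{4} = - \frac{122017}{90}$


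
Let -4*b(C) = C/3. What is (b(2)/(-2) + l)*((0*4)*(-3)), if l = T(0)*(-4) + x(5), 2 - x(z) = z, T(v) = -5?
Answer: 0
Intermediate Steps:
b(C) = -C/12 (b(C) = -C/(4*3) = -C/12)
x(z) = 2 - z
l = 17 (l = -5*(-4) + (2 - 1*5) = 20 + (2 - 5) = 20 - 3 = 17)
(b(2)/(-2) + l)*((0*4)*(-3)) = (-1/12*2/(-2) + 17)*((0*4)*(-3)) = (-1/6*(-1/2) + 17)*(0*(-3)) = (1/12 + 17)*0 = (205/12)*0 = 0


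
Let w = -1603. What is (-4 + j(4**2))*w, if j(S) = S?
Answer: -19236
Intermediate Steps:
(-4 + j(4**2))*w = (-4 + 4**2)*(-1603) = (-4 + 16)*(-1603) = 12*(-1603) = -19236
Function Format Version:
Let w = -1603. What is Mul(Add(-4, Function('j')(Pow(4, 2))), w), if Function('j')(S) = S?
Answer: -19236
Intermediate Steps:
Mul(Add(-4, Function('j')(Pow(4, 2))), w) = Mul(Add(-4, Pow(4, 2)), -1603) = Mul(Add(-4, 16), -1603) = Mul(12, -1603) = -19236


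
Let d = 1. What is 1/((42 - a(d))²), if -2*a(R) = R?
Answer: 4/7225 ≈ 0.00055363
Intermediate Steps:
a(R) = -R/2
1/((42 - a(d))²) = 1/((42 - (-1)/2)²) = 1/((42 - 1*(-½))²) = 1/((42 + ½)²) = 1/((85/2)²) = 1/(7225/4) = 4/7225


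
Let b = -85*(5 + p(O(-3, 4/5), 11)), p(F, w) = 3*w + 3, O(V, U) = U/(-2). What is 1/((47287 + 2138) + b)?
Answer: 1/45940 ≈ 2.1768e-5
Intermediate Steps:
O(V, U) = -U/2 (O(V, U) = U*(-1/2) = -U/2)
p(F, w) = 3 + 3*w
b = -3485 (b = -85*(5 + (3 + 3*11)) = -85*(5 + (3 + 33)) = -85*(5 + 36) = -85*41 = -3485)
1/((47287 + 2138) + b) = 1/((47287 + 2138) - 3485) = 1/(49425 - 3485) = 1/45940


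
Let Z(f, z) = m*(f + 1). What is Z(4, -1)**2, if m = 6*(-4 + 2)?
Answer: 3600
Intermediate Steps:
m = -12 (m = 6*(-2) = -12)
Z(f, z) = -12 - 12*f (Z(f, z) = -12*(f + 1) = -12*(1 + f) = -12 - 12*f)
Z(4, -1)**2 = (-12 - 12*4)**2 = (-12 - 48)**2 = (-60)**2 = 3600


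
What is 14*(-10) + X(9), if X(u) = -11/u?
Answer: -1271/9 ≈ -141.22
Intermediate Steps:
14*(-10) + X(9) = 14*(-10) - 11/9 = -140 - 11*⅑ = -140 - 11/9 = -1271/9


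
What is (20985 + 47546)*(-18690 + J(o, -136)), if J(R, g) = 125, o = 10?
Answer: -1272278015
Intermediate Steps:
(20985 + 47546)*(-18690 + J(o, -136)) = (20985 + 47546)*(-18690 + 125) = 68531*(-18565) = -1272278015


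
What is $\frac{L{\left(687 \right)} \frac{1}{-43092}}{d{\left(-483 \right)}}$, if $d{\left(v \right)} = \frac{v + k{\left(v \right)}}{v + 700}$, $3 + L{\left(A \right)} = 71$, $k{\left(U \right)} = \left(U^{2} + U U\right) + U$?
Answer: $- \frac{527}{716576868} \approx -7.3544 \cdot 10^{-7}$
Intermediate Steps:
$k{\left(U \right)} = U + 2 U^{2}$ ($k{\left(U \right)} = \left(U^{2} + U^{2}\right) + U = 2 U^{2} + U = U + 2 U^{2}$)
$L{\left(A \right)} = 68$ ($L{\left(A \right)} = -3 + 71 = 68$)
$d{\left(v \right)} = \frac{v + v \left(1 + 2 v\right)}{700 + v}$ ($d{\left(v \right)} = \frac{v + v \left(1 + 2 v\right)}{v + 700} = \frac{v + v \left(1 + 2 v\right)}{700 + v}$)
$\frac{L{\left(687 \right)} \frac{1}{-43092}}{d{\left(-483 \right)}} = \frac{68 \frac{1}{-43092}}{2 \left(-483\right) \frac{1}{700 - 483} \left(1 - 483\right)} = \frac{68 \left(- \frac{1}{43092}\right)}{2 \left(-483\right) \frac{1}{217} \left(-482\right)} = - \frac{17}{10773 \cdot 2 \left(-483\right) \frac{1}{217} \left(-482\right)} = - \frac{17}{10773 \cdot \frac{66516}{31}} = \left(- \frac{17}{10773}\right) \frac{31}{66516} = - \frac{527}{716576868}$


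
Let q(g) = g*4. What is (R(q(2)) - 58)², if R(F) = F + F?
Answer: 1764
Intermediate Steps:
q(g) = 4*g
R(F) = 2*F
(R(q(2)) - 58)² = (2*(4*2) - 58)² = (2*8 - 58)² = (16 - 58)² = (-42)² = 1764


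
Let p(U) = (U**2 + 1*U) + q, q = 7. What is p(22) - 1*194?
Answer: 319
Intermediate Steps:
p(U) = 7 + U + U**2 (p(U) = (U**2 + 1*U) + 7 = (U**2 + U) + 7 = (U + U**2) + 7 = 7 + U + U**2)
p(22) - 1*194 = (7 + 22 + 22**2) - 1*194 = (7 + 22 + 484) - 194 = 513 - 194 = 319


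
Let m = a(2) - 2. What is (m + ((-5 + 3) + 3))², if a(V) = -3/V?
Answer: 25/4 ≈ 6.2500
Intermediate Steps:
m = -7/2 (m = -3/2 - 2 = -7/2 ≈ -3.5000)
(m + ((-5 + 3) + 3))² = (-7/2 + ((-5 + 3) + 3))² = (-7/2 + (-2 + 3))² = (-7/2 + 1)² = (-5/2)² = 25/4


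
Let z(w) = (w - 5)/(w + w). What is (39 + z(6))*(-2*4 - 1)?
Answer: -1407/4 ≈ -351.75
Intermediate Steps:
z(w) = (-5 + w)/(2*w) (z(w) = (-5 + w)/((2*w)) = (-5 + w)*(1/(2*w)) = (-5 + w)/(2*w))
(39 + z(6))*(-2*4 - 1) = (39 + (½)*(-5 + 6)/6)*(-2*4 - 1) = (39 + (½)*(⅙)*1)*(-8 - 1) = (39 + 1/12)*(-9) = (469/12)*(-9) = -1407/4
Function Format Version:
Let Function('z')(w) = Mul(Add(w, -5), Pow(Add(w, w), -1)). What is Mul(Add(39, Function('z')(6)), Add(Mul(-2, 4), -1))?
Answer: Rational(-1407, 4) ≈ -351.75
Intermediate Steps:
Function('z')(w) = Mul(Rational(1, 2), Pow(w, -1), Add(-5, w)) (Function('z')(w) = Mul(Add(-5, w), Pow(Mul(2, w), -1)) = Mul(Add(-5, w), Mul(Rational(1, 2), Pow(w, -1))) = Mul(Rational(1, 2), Pow(w, -1), Add(-5, w)))
Mul(Add(39, Function('z')(6)), Add(Mul(-2, 4), -1)) = Mul(Add(39, Mul(Rational(1, 2), Pow(6, -1), Add(-5, 6))), Add(Mul(-2, 4), -1)) = Mul(Add(39, Mul(Rational(1, 2), Rational(1, 6), 1)), Add(-8, -1)) = Mul(Add(39, Rational(1, 12)), -9) = Mul(Rational(469, 12), -9) = Rational(-1407, 4)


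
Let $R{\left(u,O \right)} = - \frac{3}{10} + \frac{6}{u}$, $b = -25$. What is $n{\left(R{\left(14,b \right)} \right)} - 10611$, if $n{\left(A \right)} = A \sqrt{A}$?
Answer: $-10611 + \frac{27 \sqrt{70}}{4900} \approx -10611.0$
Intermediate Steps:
$R{\left(u,O \right)} = - \frac{3}{10} + \frac{6}{u}$ ($R{\left(u,O \right)} = \left(-3\right) \frac{1}{10} + \frac{6}{u} = - \frac{3}{10} + \frac{6}{u}$)
$n{\left(A \right)} = A^{\frac{3}{2}}$
$n{\left(R{\left(14,b \right)} \right)} - 10611 = \left(- \frac{3}{10} + \frac{6}{14}\right)^{\frac{3}{2}} - 10611 = \left(- \frac{3}{10} + 6 \cdot \frac{1}{14}\right)^{\frac{3}{2}} - 10611 = \left(- \frac{3}{10} + \frac{3}{7}\right)^{\frac{3}{2}} - 10611 = \left(\frac{9}{70}\right)^{\frac{3}{2}} - 10611 = \frac{27 \sqrt{70}}{4900} - 10611 = -10611 + \frac{27 \sqrt{70}}{4900}$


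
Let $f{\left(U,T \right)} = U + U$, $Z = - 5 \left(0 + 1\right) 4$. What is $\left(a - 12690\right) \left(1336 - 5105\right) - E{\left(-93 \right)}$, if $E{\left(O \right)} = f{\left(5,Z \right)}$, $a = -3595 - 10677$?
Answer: $101619768$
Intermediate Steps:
$a = -14272$ ($a = -3595 - 10677 = -14272$)
$Z = -20$ ($Z = - 5 \cdot 1 \cdot 4 = \left(-5\right) 4 = -20$)
$f{\left(U,T \right)} = 2 U$
$E{\left(O \right)} = 10$ ($E{\left(O \right)} = 2 \cdot 5 = 10$)
$\left(a - 12690\right) \left(1336 - 5105\right) - E{\left(-93 \right)} = \left(-14272 - 12690\right) \left(1336 - 5105\right) - 10 = \left(-26962\right) \left(-3769\right) - 10 = 101619778 - 10 = 101619768$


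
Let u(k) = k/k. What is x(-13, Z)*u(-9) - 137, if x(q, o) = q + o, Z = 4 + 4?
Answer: -142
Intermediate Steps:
Z = 8
x(q, o) = o + q
u(k) = 1
x(-13, Z)*u(-9) - 137 = (8 - 13)*1 - 137 = -5*1 - 137 = -5 - 137 = -142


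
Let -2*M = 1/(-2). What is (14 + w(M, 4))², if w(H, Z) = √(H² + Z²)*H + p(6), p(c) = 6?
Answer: (320 + √257)²/256 ≈ 441.08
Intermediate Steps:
M = ¼ (M = -½/(-2) = -½*(-½) = ¼ ≈ 0.25000)
w(H, Z) = 6 + H*√(H² + Z²) (w(H, Z) = √(H² + Z²)*H + 6 = H*√(H² + Z²) + 6 = 6 + H*√(H² + Z²))
(14 + w(M, 4))² = (14 + (6 + √((¼)² + 4²)/4))² = (14 + (6 + √(1/16 + 16)/4))² = (14 + (6 + √(257/16)/4))² = (14 + (6 + (√257/4)/4))² = (14 + (6 + √257/16))² = (20 + √257/16)²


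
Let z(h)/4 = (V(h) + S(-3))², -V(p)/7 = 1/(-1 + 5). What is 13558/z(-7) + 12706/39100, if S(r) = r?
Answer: 1062529033/7057550 ≈ 150.55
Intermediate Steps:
V(p) = -7/4 (V(p) = -7/(-1 + 5) = -7/4)
z(h) = 361/4 (z(h) = 4*(-7/4 - 3)² = 4*(-19/4)² = 4*(361/16) = 361/4)
13558/z(-7) + 12706/39100 = 13558/(361/4) + 12706/39100 = 13558*(4/361) + 12706*(1/39100) = 54232/361 + 6353/19550 = 1062529033/7057550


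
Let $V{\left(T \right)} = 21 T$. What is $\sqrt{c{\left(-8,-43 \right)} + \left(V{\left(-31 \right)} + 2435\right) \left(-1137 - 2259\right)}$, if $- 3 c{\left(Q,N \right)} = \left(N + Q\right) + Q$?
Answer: $\frac{i \sqrt{54525999}}{3} \approx 2461.4 i$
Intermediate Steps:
$c{\left(Q,N \right)} = - \frac{2 Q}{3} - \frac{N}{3}$ ($c{\left(Q,N \right)} = - \frac{\left(N + Q\right) + Q}{3} = - \frac{N + 2 Q}{3} = - \frac{2 Q}{3} - \frac{N}{3}$)
$\sqrt{c{\left(-8,-43 \right)} + \left(V{\left(-31 \right)} + 2435\right) \left(-1137 - 2259\right)} = \sqrt{\left(\left(- \frac{2}{3}\right) \left(-8\right) - - \frac{43}{3}\right) + \left(21 \left(-31\right) + 2435\right) \left(-1137 - 2259\right)} = \sqrt{\left(\frac{16}{3} + \frac{43}{3}\right) + \left(-651 + 2435\right) \left(-3396\right)} = \sqrt{\frac{59}{3} + 1784 \left(-3396\right)} = \sqrt{\frac{59}{3} - 6058464} = \sqrt{- \frac{18175333}{3}} = \frac{i \sqrt{54525999}}{3}$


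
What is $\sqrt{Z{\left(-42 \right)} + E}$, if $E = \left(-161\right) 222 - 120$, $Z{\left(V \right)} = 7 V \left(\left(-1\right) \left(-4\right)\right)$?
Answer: $i \sqrt{37038} \approx 192.45 i$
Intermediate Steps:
$Z{\left(V \right)} = 28 V$ ($Z{\left(V \right)} = 7 V 4 = 28 V$)
$E = -35862$ ($E = -35742 - 120 = -35862$)
$\sqrt{Z{\left(-42 \right)} + E} = \sqrt{28 \left(-42\right) - 35862} = \sqrt{-1176 - 35862} = \sqrt{-37038} = i \sqrt{37038}$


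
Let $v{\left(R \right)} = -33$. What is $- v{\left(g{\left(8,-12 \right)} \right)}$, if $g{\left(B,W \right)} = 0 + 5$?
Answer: $33$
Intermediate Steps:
$g{\left(B,W \right)} = 5$
$- v{\left(g{\left(8,-12 \right)} \right)} = \left(-1\right) \left(-33\right) = 33$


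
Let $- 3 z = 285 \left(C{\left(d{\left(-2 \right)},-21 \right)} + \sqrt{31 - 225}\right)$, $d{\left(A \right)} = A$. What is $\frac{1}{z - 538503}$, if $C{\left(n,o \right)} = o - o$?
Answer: $\frac{i}{- 538503 i + 95 \sqrt{194}} \approx -1.857 \cdot 10^{-6} + 4.5629 \cdot 10^{-9} i$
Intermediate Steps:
$C{\left(n,o \right)} = 0$
$z = - 95 i \sqrt{194}$ ($z = - \frac{285 \left(0 + \sqrt{31 - 225}\right)}{3} = - \frac{285 \left(0 + \sqrt{-194}\right)}{3} = - \frac{285 \left(0 + i \sqrt{194}\right)}{3} = - \frac{285 i \sqrt{194}}{3} = - 95 i \sqrt{194} \approx - 1323.2 i$)
$\frac{1}{z - 538503} = \frac{1}{- 95 i \sqrt{194} - 538503} = \frac{1}{-538503 - 95 i \sqrt{194}}$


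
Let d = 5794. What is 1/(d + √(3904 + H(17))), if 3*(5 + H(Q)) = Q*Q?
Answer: 8691/50349661 - √35958/100699322 ≈ 0.00017073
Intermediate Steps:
H(Q) = -5 + Q²/3 (H(Q) = -5 + (Q*Q)/3 = -5 + Q²/3)
1/(d + √(3904 + H(17))) = 1/(5794 + √(3904 + (-5 + (⅓)*17²))) = 1/(5794 + √(3904 + (-5 + (⅓)*289))) = 1/(5794 + √(3904 + (-5 + 289/3))) = 1/(5794 + √(3904 + 274/3)) = 1/(5794 + √(11986/3)) = 1/(5794 + √35958/3)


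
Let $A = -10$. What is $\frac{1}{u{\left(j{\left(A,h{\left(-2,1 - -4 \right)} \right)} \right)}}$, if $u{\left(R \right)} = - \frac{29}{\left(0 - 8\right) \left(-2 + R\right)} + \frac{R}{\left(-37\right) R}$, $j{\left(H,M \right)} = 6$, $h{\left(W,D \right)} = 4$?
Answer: $\frac{1184}{1041} \approx 1.1374$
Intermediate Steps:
$u{\left(R \right)} = - \frac{1}{37} - \frac{29}{16 - 8 R}$ ($u{\left(R \right)} = - \frac{29}{\left(-8\right) \left(-2 + R\right)} + R \left(- \frac{1}{37 R}\right) = - \frac{29}{16 - 8 R} - \frac{1}{37} = - \frac{1}{37} - \frac{29}{16 - 8 R}$)
$\frac{1}{u{\left(j{\left(A,h{\left(-2,1 - -4 \right)} \right)} \right)}} = \frac{1}{\frac{1}{296} \frac{1}{-2 + 6} \left(1089 - 48\right)} = \frac{1}{\frac{1}{296} \cdot \frac{1}{4} \left(1089 - 48\right)} = \frac{1}{\frac{1}{296} \cdot \frac{1}{4} \cdot 1041} = \frac{1}{\frac{1041}{1184}} = \frac{1184}{1041}$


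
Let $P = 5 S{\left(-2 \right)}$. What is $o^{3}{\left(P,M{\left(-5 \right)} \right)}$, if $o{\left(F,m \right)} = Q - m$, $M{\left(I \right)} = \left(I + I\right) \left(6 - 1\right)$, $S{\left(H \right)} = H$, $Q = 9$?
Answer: $205379$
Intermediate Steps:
$M{\left(I \right)} = 10 I$ ($M{\left(I \right)} = 2 I 5 = 10 I$)
$P = -10$ ($P = 5 \left(-2\right) = -10$)
$o{\left(F,m \right)} = 9 - m$
$o^{3}{\left(P,M{\left(-5 \right)} \right)} = \left(9 - 10 \left(-5\right)\right)^{3} = \left(9 - -50\right)^{3} = \left(9 + 50\right)^{3} = 59^{3} = 205379$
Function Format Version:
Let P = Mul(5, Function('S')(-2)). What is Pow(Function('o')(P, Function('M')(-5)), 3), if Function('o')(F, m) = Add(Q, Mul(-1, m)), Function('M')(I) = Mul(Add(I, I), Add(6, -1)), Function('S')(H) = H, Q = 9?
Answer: 205379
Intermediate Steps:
Function('M')(I) = Mul(10, I) (Function('M')(I) = Mul(Mul(2, I), 5) = Mul(10, I))
P = -10 (P = Mul(5, -2) = -10)
Function('o')(F, m) = Add(9, Mul(-1, m))
Pow(Function('o')(P, Function('M')(-5)), 3) = Pow(Add(9, Mul(-1, Mul(10, -5))), 3) = Pow(Add(9, Mul(-1, -50)), 3) = Pow(Add(9, 50), 3) = Pow(59, 3) = 205379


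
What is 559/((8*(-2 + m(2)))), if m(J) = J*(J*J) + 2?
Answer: 559/64 ≈ 8.7344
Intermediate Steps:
m(J) = 2 + J³ (m(J) = J*J² + 2 = J³ + 2 = 2 + J³)
559/((8*(-2 + m(2)))) = 559/((8*(-2 + (2 + 2³)))) = 559/((8*(-2 + (2 + 8)))) = 559/((8*(-2 + 10))) = 559/((8*8)) = 559/64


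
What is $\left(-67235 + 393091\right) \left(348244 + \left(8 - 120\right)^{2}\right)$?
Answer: $117564934528$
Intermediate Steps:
$\left(-67235 + 393091\right) \left(348244 + \left(8 - 120\right)^{2}\right) = 325856 \left(348244 + \left(-112\right)^{2}\right) = 325856 \left(348244 + 12544\right) = 325856 \cdot 360788 = 117564934528$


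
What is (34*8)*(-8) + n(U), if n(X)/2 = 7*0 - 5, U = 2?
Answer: -2186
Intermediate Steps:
n(X) = -10 (n(X) = 2*(7*0 - 5) = 2*(0 - 5) = 2*(-5) = -10)
(34*8)*(-8) + n(U) = (34*8)*(-8) - 10 = 272*(-8) - 10 = -2176 - 10 = -2186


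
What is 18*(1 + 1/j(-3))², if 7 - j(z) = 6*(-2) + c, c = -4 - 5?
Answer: 7569/392 ≈ 19.309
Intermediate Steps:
c = -9
j(z) = 28 (j(z) = 7 - (6*(-2) - 9) = 7 - (-12 - 9) = 7 - 1*(-21) = 7 + 21 = 28)
18*(1 + 1/j(-3))² = 18*(1 + 1/28)² = 18*(29/28)² = 18*(841/784) = 7569/392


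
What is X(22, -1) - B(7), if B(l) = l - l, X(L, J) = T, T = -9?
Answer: -9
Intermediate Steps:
X(L, J) = -9
B(l) = 0
X(22, -1) - B(7) = -9 - 1*0 = -9 + 0 = -9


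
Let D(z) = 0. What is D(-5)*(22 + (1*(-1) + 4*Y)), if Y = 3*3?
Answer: 0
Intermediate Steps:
Y = 9
D(-5)*(22 + (1*(-1) + 4*Y)) = 0*(22 + (1*(-1) + 4*9)) = 0*(22 + (-1 + 36)) = 0*(22 + 35) = 0*57 = 0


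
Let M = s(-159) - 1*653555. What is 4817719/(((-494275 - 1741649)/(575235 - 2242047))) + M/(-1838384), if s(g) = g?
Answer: 615110466498414487/171270287784 ≈ 3.5915e+6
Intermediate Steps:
M = -653714 (M = -159 - 1*653555 = -159 - 653555 = -653714)
4817719/(((-494275 - 1741649)/(575235 - 2242047))) + M/(-1838384) = 4817719/(((-494275 - 1741649)/(575235 - 2242047))) - 653714/(-1838384) = 4817719/((-2235924/(-1666812))) - 653714*(-1/1838384) = 4817719/((-2235924*(-1/1666812))) + 326857/919192 = 4817719/(186327/138901) + 326857/919192 = 4817719*(138901/186327) + 326857/919192 = 669185986819/186327 + 326857/919192 = 615110466498414487/171270287784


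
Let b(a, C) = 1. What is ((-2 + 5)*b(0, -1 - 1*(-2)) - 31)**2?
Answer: 784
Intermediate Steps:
((-2 + 5)*b(0, -1 - 1*(-2)) - 31)**2 = ((-2 + 5)*1 - 31)**2 = (3*1 - 31)**2 = (3 - 31)**2 = (-28)**2 = 784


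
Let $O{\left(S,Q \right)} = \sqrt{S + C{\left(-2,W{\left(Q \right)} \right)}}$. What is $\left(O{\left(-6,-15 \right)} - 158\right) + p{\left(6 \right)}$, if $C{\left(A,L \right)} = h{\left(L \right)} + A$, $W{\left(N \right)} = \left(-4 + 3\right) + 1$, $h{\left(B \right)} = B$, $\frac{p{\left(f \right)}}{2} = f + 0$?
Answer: $-146 + 2 i \sqrt{2} \approx -146.0 + 2.8284 i$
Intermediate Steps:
$p{\left(f \right)} = 2 f$ ($p{\left(f \right)} = 2 \left(f + 0\right) = 2 f$)
$W{\left(N \right)} = 0$ ($W{\left(N \right)} = -1 + 1 = 0$)
$C{\left(A,L \right)} = A + L$ ($C{\left(A,L \right)} = L + A = A + L$)
$O{\left(S,Q \right)} = \sqrt{-2 + S}$ ($O{\left(S,Q \right)} = \sqrt{S + \left(-2 + 0\right)} = \sqrt{S - 2} = \sqrt{-2 + S}$)
$\left(O{\left(-6,-15 \right)} - 158\right) + p{\left(6 \right)} = \left(\sqrt{-2 - 6} - 158\right) + 2 \cdot 6 = \left(\sqrt{-8} - 158\right) + 12 = \left(2 i \sqrt{2} - 158\right) + 12 = \left(-158 + 2 i \sqrt{2}\right) + 12 = -146 + 2 i \sqrt{2}$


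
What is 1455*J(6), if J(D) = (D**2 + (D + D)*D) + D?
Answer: 165870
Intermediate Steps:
J(D) = D + 3*D**2 (J(D) = (D**2 + (2*D)*D) + D = (D**2 + 2*D**2) + D = 3*D**2 + D = D + 3*D**2)
1455*J(6) = 1455*(6*(1 + 3*6)) = 1455*(6*(1 + 18)) = 1455*(6*19) = 1455*114 = 165870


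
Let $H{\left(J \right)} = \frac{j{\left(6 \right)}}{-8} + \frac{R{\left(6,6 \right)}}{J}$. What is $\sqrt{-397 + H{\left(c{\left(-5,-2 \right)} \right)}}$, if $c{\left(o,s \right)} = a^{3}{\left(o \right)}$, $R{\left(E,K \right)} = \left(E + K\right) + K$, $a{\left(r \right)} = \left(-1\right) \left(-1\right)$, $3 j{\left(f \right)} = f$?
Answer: $\frac{i \sqrt{1517}}{2} \approx 19.474 i$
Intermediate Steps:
$j{\left(f \right)} = \frac{f}{3}$
$a{\left(r \right)} = 1$
$R{\left(E,K \right)} = E + 2 K$
$c{\left(o,s \right)} = 1$ ($c{\left(o,s \right)} = 1^{3} = 1$)
$H{\left(J \right)} = - \frac{1}{4} + \frac{18}{J}$ ($H{\left(J \right)} = \frac{\frac{1}{3} \cdot 6}{-8} + \frac{6 + 2 \cdot 6}{J} = 2 \left(- \frac{1}{8}\right) + \frac{6 + 12}{J} = - \frac{1}{4} + \frac{18}{J}$)
$\sqrt{-397 + H{\left(c{\left(-5,-2 \right)} \right)}} = \sqrt{-397 + \frac{72 - 1}{4 \cdot 1}} = \sqrt{-397 + \frac{1}{4} \cdot 1 \left(72 - 1\right)} = \sqrt{-397 + \frac{1}{4} \cdot 1 \cdot 71} = \sqrt{-397 + \frac{71}{4}} = \sqrt{- \frac{1517}{4}} = \frac{i \sqrt{1517}}{2}$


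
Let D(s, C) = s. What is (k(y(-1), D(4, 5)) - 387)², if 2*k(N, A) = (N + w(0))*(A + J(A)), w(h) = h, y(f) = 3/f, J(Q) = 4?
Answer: 159201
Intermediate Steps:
k(N, A) = N*(4 + A)/2 (k(N, A) = ((N + 0)*(A + 4))/2 = (N*(4 + A))/2 = N*(4 + A)/2)
(k(y(-1), D(4, 5)) - 387)² = ((3/(-1))*(4 + 4)/2 - 387)² = ((½)*(3*(-1))*8 - 387)² = ((½)*(-3)*8 - 387)² = (-12 - 387)² = (-399)² = 159201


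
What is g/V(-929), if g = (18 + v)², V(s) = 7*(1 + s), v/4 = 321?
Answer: -60543/232 ≈ -260.96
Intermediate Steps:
v = 1284 (v = 4*321 = 1284)
V(s) = 7 + 7*s
g = 1695204 (g = (18 + 1284)² = 1302² = 1695204)
g/V(-929) = 1695204/(7 + 7*(-929)) = 1695204/(7 - 6503) = 1695204/(-6496) = 1695204*(-1/6496) = -60543/232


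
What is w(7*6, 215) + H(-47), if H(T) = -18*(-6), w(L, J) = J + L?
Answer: 365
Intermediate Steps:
H(T) = 108
w(7*6, 215) + H(-47) = (215 + 7*6) + 108 = (215 + 42) + 108 = 257 + 108 = 365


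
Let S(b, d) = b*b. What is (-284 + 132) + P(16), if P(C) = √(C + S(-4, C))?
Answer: -152 + 4*√2 ≈ -146.34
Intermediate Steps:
S(b, d) = b²
P(C) = √(16 + C) (P(C) = √(C + (-4)²) = √(C + 16) = √(16 + C))
(-284 + 132) + P(16) = (-284 + 132) + √(16 + 16) = -152 + √32 = -152 + 4*√2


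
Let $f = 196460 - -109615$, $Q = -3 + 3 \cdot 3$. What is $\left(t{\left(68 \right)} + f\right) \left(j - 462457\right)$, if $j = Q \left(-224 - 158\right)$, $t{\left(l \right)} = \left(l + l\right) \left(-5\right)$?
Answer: $-141932020855$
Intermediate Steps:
$t{\left(l \right)} = - 10 l$ ($t{\left(l \right)} = 2 l \left(-5\right) = - 10 l$)
$Q = 6$ ($Q = -3 + 9 = 6$)
$f = 306075$ ($f = 196460 + 109615 = 306075$)
$j = -2292$ ($j = 6 \left(-224 - 158\right) = 6 \left(-382\right) = -2292$)
$\left(t{\left(68 \right)} + f\right) \left(j - 462457\right) = \left(\left(-10\right) 68 + 306075\right) \left(-2292 - 462457\right) = \left(-680 + 306075\right) \left(-464749\right) = 305395 \left(-464749\right) = -141932020855$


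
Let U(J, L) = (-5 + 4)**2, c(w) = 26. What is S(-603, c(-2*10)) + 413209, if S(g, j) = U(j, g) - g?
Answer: 413813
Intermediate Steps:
U(J, L) = 1 (U(J, L) = (-1)**2 = 1)
S(g, j) = 1 - g
S(-603, c(-2*10)) + 413209 = (1 - 1*(-603)) + 413209 = (1 + 603) + 413209 = 604 + 413209 = 413813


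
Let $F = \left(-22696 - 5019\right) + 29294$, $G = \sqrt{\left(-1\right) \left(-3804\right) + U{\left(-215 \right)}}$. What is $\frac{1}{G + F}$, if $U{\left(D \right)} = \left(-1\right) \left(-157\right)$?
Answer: $\frac{1579}{2489280} - \frac{\sqrt{3961}}{2489280} \approx 0.00060904$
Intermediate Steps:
$U{\left(D \right)} = 157$
$G = \sqrt{3961}$ ($G = \sqrt{\left(-1\right) \left(-3804\right) + 157} = \sqrt{3804 + 157} = \sqrt{3961} \approx 62.936$)
$F = 1579$ ($F = -27715 + 29294 = 1579$)
$\frac{1}{G + F} = \frac{1}{\sqrt{3961} + 1579} = \frac{1}{1579 + \sqrt{3961}}$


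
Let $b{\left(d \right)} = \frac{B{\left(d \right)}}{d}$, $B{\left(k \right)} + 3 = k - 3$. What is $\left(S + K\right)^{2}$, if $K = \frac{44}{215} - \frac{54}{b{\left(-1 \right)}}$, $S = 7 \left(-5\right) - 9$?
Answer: $\frac{6009660484}{2265025} \approx 2653.2$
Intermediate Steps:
$B{\left(k \right)} = -6 + k$ ($B{\left(k \right)} = -3 + \left(k - 3\right) = -3 + \left(-3 + k\right) = -6 + k$)
$b{\left(d \right)} = \frac{-6 + d}{d}$
$S = -44$ ($S = -35 - 9 = -44$)
$K = - \frac{11302}{1505}$ ($K = \frac{44}{215} - \frac{54}{\frac{1}{-1} \left(-6 - 1\right)} = 44 \cdot \frac{1}{215} - \frac{54}{\left(-1\right) \left(-7\right)} = \frac{44}{215} - \frac{54}{7} = - \frac{11302}{1505} \approx -7.5096$)
$\left(S + K\right)^{2} = \left(-44 - \frac{11302}{1505}\right)^{2} = \left(- \frac{77522}{1505}\right)^{2} = \frac{6009660484}{2265025}$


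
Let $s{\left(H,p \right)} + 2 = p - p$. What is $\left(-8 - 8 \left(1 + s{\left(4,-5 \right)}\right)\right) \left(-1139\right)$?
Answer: $0$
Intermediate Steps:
$s{\left(H,p \right)} = -2$ ($s{\left(H,p \right)} = -2 + \left(p - p\right) = -2 + 0 = -2$)
$\left(-8 - 8 \left(1 + s{\left(4,-5 \right)}\right)\right) \left(-1139\right) = \left(-8 - 8 \left(1 - 2\right)\right) \left(-1139\right) = \left(-8 - -8\right) \left(-1139\right) = \left(-8 + 8\right) \left(-1139\right) = 0 \left(-1139\right) = 0$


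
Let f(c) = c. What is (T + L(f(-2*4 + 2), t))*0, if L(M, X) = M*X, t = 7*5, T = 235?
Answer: 0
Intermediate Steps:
t = 35
(T + L(f(-2*4 + 2), t))*0 = (235 + (-2*4 + 2)*35)*0 = (235 + (-8 + 2)*35)*0 = (235 - 6*35)*0 = (235 - 210)*0 = 25*0 = 0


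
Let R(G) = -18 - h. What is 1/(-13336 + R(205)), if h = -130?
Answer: -1/13224 ≈ -7.5620e-5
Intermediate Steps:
R(G) = 112 (R(G) = -18 - 1*(-130) = -18 + 130 = 112)
1/(-13336 + R(205)) = 1/(-13336 + 112) = 1/(-13224) = -1/13224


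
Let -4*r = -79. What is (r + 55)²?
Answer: 89401/16 ≈ 5587.6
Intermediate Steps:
r = 79/4 (r = -¼*(-79) = 79/4 ≈ 19.750)
(r + 55)² = (79/4 + 55)² = (299/4)² = 89401/16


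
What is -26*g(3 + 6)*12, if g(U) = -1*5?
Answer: 1560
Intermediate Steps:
g(U) = -5
-26*g(3 + 6)*12 = -26*(-5)*12 = 130*12 = 1560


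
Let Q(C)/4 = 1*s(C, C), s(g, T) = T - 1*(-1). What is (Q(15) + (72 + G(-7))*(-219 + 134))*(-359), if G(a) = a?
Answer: 1960499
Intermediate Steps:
s(g, T) = 1 + T (s(g, T) = T + 1 = 1 + T)
Q(C) = 4 + 4*C (Q(C) = 4*(1*(1 + C)) = 4*(1 + C) = 4 + 4*C)
(Q(15) + (72 + G(-7))*(-219 + 134))*(-359) = ((4 + 4*15) + (72 - 7)*(-219 + 134))*(-359) = ((4 + 60) + 65*(-85))*(-359) = (64 - 5525)*(-359) = -5461*(-359) = 1960499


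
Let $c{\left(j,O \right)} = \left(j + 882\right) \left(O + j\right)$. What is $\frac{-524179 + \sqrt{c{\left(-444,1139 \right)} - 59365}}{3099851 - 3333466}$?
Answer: $\frac{524179}{233615} - \frac{\sqrt{245045}}{233615} \approx 2.2417$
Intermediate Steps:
$c{\left(j,O \right)} = \left(882 + j\right) \left(O + j\right)$
$\frac{-524179 + \sqrt{c{\left(-444,1139 \right)} - 59365}}{3099851 - 3333466} = \frac{-524179 + \sqrt{\left(\left(-444\right)^{2} + 882 \cdot 1139 + 882 \left(-444\right) + 1139 \left(-444\right)\right) - 59365}}{3099851 - 3333466} = \frac{-524179 + \sqrt{\left(197136 + 1004598 - 391608 - 505716\right) - 59365}}{-233615} = \left(-524179 + \sqrt{304410 - 59365}\right) \left(- \frac{1}{233615}\right) = \left(-524179 + \sqrt{245045}\right) \left(- \frac{1}{233615}\right) = \frac{524179}{233615} - \frac{\sqrt{245045}}{233615}$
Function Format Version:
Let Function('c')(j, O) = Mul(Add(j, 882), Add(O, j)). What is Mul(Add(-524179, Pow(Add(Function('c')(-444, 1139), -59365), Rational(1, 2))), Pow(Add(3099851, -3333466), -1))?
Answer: Add(Rational(524179, 233615), Mul(Rational(-1, 233615), Pow(245045, Rational(1, 2)))) ≈ 2.2417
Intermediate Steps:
Function('c')(j, O) = Mul(Add(882, j), Add(O, j))
Mul(Add(-524179, Pow(Add(Function('c')(-444, 1139), -59365), Rational(1, 2))), Pow(Add(3099851, -3333466), -1)) = Mul(Add(-524179, Pow(Add(Add(Pow(-444, 2), Mul(882, 1139), Mul(882, -444), Mul(1139, -444)), -59365), Rational(1, 2))), Pow(Add(3099851, -3333466), -1)) = Mul(Add(-524179, Pow(Add(Add(197136, 1004598, -391608, -505716), -59365), Rational(1, 2))), Pow(-233615, -1)) = Mul(Add(-524179, Pow(Add(304410, -59365), Rational(1, 2))), Rational(-1, 233615)) = Mul(Add(-524179, Pow(245045, Rational(1, 2))), Rational(-1, 233615)) = Add(Rational(524179, 233615), Mul(Rational(-1, 233615), Pow(245045, Rational(1, 2))))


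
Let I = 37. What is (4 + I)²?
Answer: 1681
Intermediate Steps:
(4 + I)² = (4 + 37)² = 41² = 1681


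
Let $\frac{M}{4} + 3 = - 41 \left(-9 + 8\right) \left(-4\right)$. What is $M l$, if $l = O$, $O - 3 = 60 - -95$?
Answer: $-105544$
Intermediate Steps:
$O = 158$ ($O = 3 + \left(60 - -95\right) = 3 + \left(60 + 95\right) = 3 + 155 = 158$)
$M = -668$ ($M = -12 + 4 \left(- 41 \left(-9 + 8\right) \left(-4\right)\right) = -12 + 4 \left(- 41 \left(\left(-1\right) \left(-4\right)\right)\right) = -12 + 4 \left(\left(-41\right) 4\right) = -12 + 4 \left(-164\right) = -12 - 656 = -668$)
$l = 158$
$M l = \left(-668\right) 158 = -105544$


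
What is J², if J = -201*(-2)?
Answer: 161604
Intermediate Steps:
J = 402
J² = 402² = 161604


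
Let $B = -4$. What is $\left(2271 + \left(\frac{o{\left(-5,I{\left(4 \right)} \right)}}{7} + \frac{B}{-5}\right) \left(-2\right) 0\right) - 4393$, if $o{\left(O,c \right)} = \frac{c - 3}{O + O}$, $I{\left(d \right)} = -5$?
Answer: $-2122$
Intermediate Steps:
$o{\left(O,c \right)} = \frac{-3 + c}{2 O}$
$\left(2271 + \left(\frac{o{\left(-5,I{\left(4 \right)} \right)}}{7} + \frac{B}{-5}\right) \left(-2\right) 0\right) - 4393 = \left(2271 + \left(\frac{\frac{1}{2} \frac{1}{-5} \left(-3 - 5\right)}{7} - \frac{4}{-5}\right) \left(-2\right) 0\right) - 4393 = \left(2271 + \left(\frac{1}{2} \left(- \frac{1}{5}\right) \left(-8\right) \frac{1}{7} - - \frac{4}{5}\right) \left(-2\right) 0\right) - 4393 = \left(2271 + \left(\frac{4}{5} \cdot \frac{1}{7} + \frac{4}{5}\right) \left(-2\right) 0\right) - 4393 = \left(2271 + \left(\frac{4}{35} + \frac{4}{5}\right) \left(-2\right) 0\right) - 4393 = \left(2271 + \frac{32}{35} \left(-2\right) 0\right) - 4393 = \left(2271 - 0\right) - 4393 = \left(2271 + 0\right) - 4393 = 2271 - 4393 = -2122$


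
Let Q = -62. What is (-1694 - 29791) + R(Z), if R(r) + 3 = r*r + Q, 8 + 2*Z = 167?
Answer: -100919/4 ≈ -25230.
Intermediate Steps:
Z = 159/2 (Z = -4 + (½)*167 = -4 + 167/2 = 159/2 ≈ 79.500)
R(r) = -65 + r² (R(r) = -3 + (r*r - 62) = -3 + (r² - 62) = -3 + (-62 + r²) = -65 + r²)
(-1694 - 29791) + R(Z) = (-1694 - 29791) + (-65 + (159/2)²) = -31485 + (-65 + 25281/4) = -31485 + 25021/4 = -100919/4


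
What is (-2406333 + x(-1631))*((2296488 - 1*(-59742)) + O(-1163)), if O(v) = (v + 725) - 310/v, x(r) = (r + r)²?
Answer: 22560253340576266/1163 ≈ 1.9398e+13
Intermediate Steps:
x(r) = 4*r² (x(r) = (2*r)² = 4*r²)
O(v) = 725 + v - 310/v (O(v) = (725 + v) - 310/v = 725 + v - 310/v)
(-2406333 + x(-1631))*((2296488 - 1*(-59742)) + O(-1163)) = (-2406333 + 4*(-1631)²)*((2296488 - 1*(-59742)) + (725 - 1163 - 310/(-1163))) = (-2406333 + 4*2660161)*((2296488 + 59742) + (725 - 1163 - 310*(-1/1163))) = (-2406333 + 10640644)*(2356230 + (725 - 1163 + 310/1163)) = 8234311*(2356230 - 509084/1163) = 8234311*(2739786406/1163) = 22560253340576266/1163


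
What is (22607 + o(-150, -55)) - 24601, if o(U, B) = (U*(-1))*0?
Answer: -1994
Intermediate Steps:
o(U, B) = 0 (o(U, B) = -U*0 = 0)
(22607 + o(-150, -55)) - 24601 = (22607 + 0) - 24601 = 22607 - 24601 = -1994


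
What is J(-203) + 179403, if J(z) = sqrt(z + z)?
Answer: 179403 + I*sqrt(406) ≈ 1.794e+5 + 20.149*I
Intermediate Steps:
J(z) = sqrt(2)*sqrt(z) (J(z) = sqrt(2*z) = sqrt(2)*sqrt(z))
J(-203) + 179403 = sqrt(2)*sqrt(-203) + 179403 = sqrt(2)*(I*sqrt(203)) + 179403 = I*sqrt(406) + 179403 = 179403 + I*sqrt(406)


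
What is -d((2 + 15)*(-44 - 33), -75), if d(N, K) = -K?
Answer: -75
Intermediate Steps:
-d((2 + 15)*(-44 - 33), -75) = -(-1)*(-75) = -1*75 = -75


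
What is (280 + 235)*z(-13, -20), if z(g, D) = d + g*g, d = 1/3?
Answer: 261620/3 ≈ 87207.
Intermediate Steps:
d = ⅓ ≈ 0.33333
z(g, D) = ⅓ + g² (z(g, D) = ⅓ + g*g = ⅓ + g²)
(280 + 235)*z(-13, -20) = (280 + 235)*(⅓ + (-13)²) = 515*(⅓ + 169) = 515*(508/3) = 261620/3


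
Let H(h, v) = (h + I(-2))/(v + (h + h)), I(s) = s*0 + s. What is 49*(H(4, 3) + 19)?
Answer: 10339/11 ≈ 939.91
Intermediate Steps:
I(s) = s (I(s) = 0 + s = s)
H(h, v) = (-2 + h)/(v + 2*h) (H(h, v) = (h - 2)/(v + (h + h)) = (-2 + h)/(v + 2*h))
49*(H(4, 3) + 19) = 49*((-2 + 4)/(3 + 2*4) + 19) = 49*(2/(3 + 8) + 19) = 49*(2/11 + 19) = 49*(211/11) = 10339/11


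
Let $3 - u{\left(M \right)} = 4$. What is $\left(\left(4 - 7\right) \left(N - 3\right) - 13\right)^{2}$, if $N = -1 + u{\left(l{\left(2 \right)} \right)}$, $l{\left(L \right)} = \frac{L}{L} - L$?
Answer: $4$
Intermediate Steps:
$l{\left(L \right)} = 1 - L$
$u{\left(M \right)} = -1$ ($u{\left(M \right)} = 3 - 4 = -1$)
$N = -2$ ($N = -1 - 1 = -2$)
$\left(\left(4 - 7\right) \left(N - 3\right) - 13\right)^{2} = \left(\left(4 - 7\right) \left(-2 - 3\right) - 13\right)^{2} = \left(\left(-3\right) \left(-5\right) - 13\right)^{2} = \left(15 - 13\right)^{2} = 2^{2} = 4$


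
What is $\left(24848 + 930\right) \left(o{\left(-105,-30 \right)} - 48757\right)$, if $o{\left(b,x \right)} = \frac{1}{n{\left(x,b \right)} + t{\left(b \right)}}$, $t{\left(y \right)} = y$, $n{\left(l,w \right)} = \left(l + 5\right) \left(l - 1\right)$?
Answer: $- \frac{421047399021}{335} \approx -1.2569 \cdot 10^{9}$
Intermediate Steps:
$n{\left(l,w \right)} = \left(-1 + l\right) \left(5 + l\right)$ ($n{\left(l,w \right)} = \left(5 + l\right) \left(-1 + l\right) = \left(-1 + l\right) \left(5 + l\right)$)
$o{\left(b,x \right)} = \frac{1}{-5 + b + x^{2} + 4 x}$ ($o{\left(b,x \right)} = \frac{1}{\left(-5 + x^{2} + 4 x\right) + b} = \frac{1}{-5 + b + x^{2} + 4 x}$)
$\left(24848 + 930\right) \left(o{\left(-105,-30 \right)} - 48757\right) = \left(24848 + 930\right) \left(\frac{1}{-5 - 105 + \left(-30\right)^{2} + 4 \left(-30\right)} - 48757\right) = 25778 \left(\frac{1}{-5 - 105 + 900 - 120} - 48757\right) = 25778 \left(\frac{1}{670} - 48757\right) = 25778 \left(- \frac{32667189}{670}\right) = - \frac{421047399021}{335}$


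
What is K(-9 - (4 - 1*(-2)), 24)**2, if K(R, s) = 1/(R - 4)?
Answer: 1/361 ≈ 0.0027701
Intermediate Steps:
K(R, s) = 1/(-4 + R)
K(-9 - (4 - 1*(-2)), 24)**2 = (1/(-4 + (-9 - (4 - 1*(-2)))))**2 = (1/(-4 + (-9 - (4 + 2))))**2 = (1/(-4 + (-9 - 1*6)))**2 = (1/(-4 + (-9 - 6)))**2 = (1/(-4 - 15))**2 = (1/(-19))**2 = (-1/19)**2 = 1/361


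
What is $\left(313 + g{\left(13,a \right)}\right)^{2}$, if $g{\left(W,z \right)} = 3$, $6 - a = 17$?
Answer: $99856$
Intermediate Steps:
$a = -11$ ($a = 6 - 17 = -11$)
$\left(313 + g{\left(13,a \right)}\right)^{2} = \left(313 + 3\right)^{2} = 316^{2} = 99856$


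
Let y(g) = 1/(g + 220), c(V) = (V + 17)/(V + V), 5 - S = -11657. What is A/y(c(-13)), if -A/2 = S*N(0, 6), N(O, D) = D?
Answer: -399959952/13 ≈ -3.0766e+7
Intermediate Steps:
S = 11662 (S = 5 - 1*(-11657) = 5 + 11657 = 11662)
c(V) = (17 + V)/(2*V) (c(V) = (17 + V)/((2*V)) = (17 + V)*(1/(2*V)) = (17 + V)/(2*V))
A = -139944 (A = -23324*6 = -2*69972 = -139944)
y(g) = 1/(220 + g)
A/y(c(-13)) = -139944/(1/(220 + (1/2)*(17 - 13)/(-13))) = -139944/(1/(220 + (1/2)*(-1/13)*4)) = -139944/(1/(220 - 2/13)) = -139944/(1/(2858/13)) = -139944/13/2858 = -139944*2858/13 = -399959952/13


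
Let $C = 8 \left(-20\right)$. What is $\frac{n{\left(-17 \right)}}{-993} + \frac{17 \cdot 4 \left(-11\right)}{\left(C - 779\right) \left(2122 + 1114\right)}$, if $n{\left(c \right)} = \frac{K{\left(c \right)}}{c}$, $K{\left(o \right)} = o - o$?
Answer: $\frac{187}{759651} \approx 0.00024617$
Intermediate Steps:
$K{\left(o \right)} = 0$
$C = -160$
$n{\left(c \right)} = 0$ ($n{\left(c \right)} = \frac{0}{c} = 0$)
$\frac{n{\left(-17 \right)}}{-993} + \frac{17 \cdot 4 \left(-11\right)}{\left(C - 779\right) \left(2122 + 1114\right)} = \frac{0}{-993} + \frac{17 \cdot 4 \left(-11\right)}{\left(-160 - 779\right) \left(2122 + 1114\right)} = 0 \left(- \frac{1}{993}\right) + \frac{68 \left(-11\right)}{\left(-939\right) 3236} = 0 - \frac{748}{-3038604} = 0 - - \frac{187}{759651} = 0 + \frac{187}{759651} = \frac{187}{759651}$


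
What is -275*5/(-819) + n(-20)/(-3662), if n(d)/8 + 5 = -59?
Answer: 2727289/1499589 ≈ 1.8187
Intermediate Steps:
n(d) = -512 (n(d) = -40 + 8*(-59) = -40 - 472 = -512)
-275*5/(-819) + n(-20)/(-3662) = -275*5/(-819) - 512/(-3662) = -1375*(-1/819) - 512*(-1/3662) = 1375/819 + 256/1831 = 2727289/1499589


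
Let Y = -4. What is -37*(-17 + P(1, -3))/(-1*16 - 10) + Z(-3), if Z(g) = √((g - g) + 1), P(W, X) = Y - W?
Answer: -394/13 ≈ -30.308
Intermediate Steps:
P(W, X) = -4 - W
Z(g) = 1 (Z(g) = √(0 + 1) = √1 = 1)
-37*(-17 + P(1, -3))/(-1*16 - 10) + Z(-3) = -37*(-17 + (-4 - 1*1))/(-1*16 - 10) + 1 = -37*(-17 + (-4 - 1))/(-16 - 10) + 1 = -37*(-17 - 5)/(-26) + 1 = -(-814)*(-1)/26 + 1 = -37*11/13 + 1 = -407/13 + 1 = -394/13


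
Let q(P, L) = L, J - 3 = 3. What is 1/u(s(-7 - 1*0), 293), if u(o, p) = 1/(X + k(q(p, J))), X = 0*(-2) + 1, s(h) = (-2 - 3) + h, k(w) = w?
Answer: 7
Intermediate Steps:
J = 6 (J = 3 + 3 = 6)
s(h) = -5 + h
X = 1 (X = 0 + 1 = 1)
u(o, p) = ⅐ (u(o, p) = 1/(1 + 6) = 1/7 = ⅐)
1/u(s(-7 - 1*0), 293) = 1/(⅐) = 7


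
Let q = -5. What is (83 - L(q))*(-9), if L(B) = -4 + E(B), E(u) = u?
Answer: -828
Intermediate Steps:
L(B) = -4 + B
(83 - L(q))*(-9) = (83 - (-4 - 5))*(-9) = (83 - 1*(-9))*(-9) = (83 + 9)*(-9) = 92*(-9) = -828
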